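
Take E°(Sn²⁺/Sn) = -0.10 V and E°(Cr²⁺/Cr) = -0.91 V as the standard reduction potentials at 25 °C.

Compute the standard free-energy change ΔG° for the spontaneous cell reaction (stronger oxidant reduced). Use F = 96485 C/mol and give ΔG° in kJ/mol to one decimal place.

-156.3 kJ/mol

Sn²⁺/Sn (E° = -0.10 V) is the cathode; Cr²⁺/Cr (E° = -0.91 V) is the anode, so E°cell = +0.81 V.
Balancing electrons gives n = 2 (lcm of 2 and 2).
ΔG° = −nFE° = −(2)(96485)(+0.81) = -156,306 J = -156.3 kJ/mol.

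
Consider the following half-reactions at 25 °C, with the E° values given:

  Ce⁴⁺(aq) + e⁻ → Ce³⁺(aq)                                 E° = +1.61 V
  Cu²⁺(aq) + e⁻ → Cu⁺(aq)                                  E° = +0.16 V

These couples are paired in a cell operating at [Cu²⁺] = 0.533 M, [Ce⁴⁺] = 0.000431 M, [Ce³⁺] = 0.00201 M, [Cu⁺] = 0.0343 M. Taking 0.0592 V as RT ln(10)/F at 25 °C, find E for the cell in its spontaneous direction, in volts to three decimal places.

+1.340 V

Ce⁴⁺/Ce³⁺ is the cathode (higher E°), Cu²⁺/Cu⁺ the anode: E°cell = +1.61 − (+0.16) = +1.45 V, n = 1.
Overall: Ce⁴⁺(aq) + Cu⁺(aq) → Ce³⁺(aq) + Cu²⁺(aq)
Q = [Ce³⁺]·[Cu²⁺] / ([Ce⁴⁺]·[Cu⁺]); log Q = 1.860.
E = E° − (0.0592/n) log Q = +1.45 − (0.0592/1)(1.860) = +1.340 V.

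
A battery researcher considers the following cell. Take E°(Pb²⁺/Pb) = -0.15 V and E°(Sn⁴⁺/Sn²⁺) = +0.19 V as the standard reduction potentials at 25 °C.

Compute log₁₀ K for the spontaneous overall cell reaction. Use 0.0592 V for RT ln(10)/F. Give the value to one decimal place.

11.5

Cathode: Sn⁴⁺/Sn²⁺; anode: Pb²⁺/Pb. E°cell = +0.34 V, n = 2.
log K = nE°cell / 0.0592 = (2)(+0.34) / 0.0592 = 11.5.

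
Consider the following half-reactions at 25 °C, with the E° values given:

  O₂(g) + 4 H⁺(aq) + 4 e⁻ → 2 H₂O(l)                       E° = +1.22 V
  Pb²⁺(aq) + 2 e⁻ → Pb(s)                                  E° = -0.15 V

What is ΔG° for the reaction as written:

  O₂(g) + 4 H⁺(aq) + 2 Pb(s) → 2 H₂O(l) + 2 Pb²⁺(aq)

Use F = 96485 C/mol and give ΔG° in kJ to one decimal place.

As written, O₂/H₂O is reduced (cathode) and Pb²⁺/Pb is oxidised (anode), so E°cell = (+1.22) − (-0.15) = +1.37 V.
Balancing electrons gives n = 4.
ΔG° = −nFE° = −(4)(96485)(+1.37) = -528,738 J = -528.7 kJ.

-528.7 kJ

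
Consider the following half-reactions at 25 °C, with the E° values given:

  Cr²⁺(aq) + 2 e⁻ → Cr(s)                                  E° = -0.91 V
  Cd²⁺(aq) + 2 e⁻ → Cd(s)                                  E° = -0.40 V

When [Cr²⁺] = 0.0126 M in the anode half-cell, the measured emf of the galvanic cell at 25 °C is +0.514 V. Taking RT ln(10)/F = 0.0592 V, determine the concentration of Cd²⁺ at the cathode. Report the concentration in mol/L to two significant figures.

0.017 M

Cd²⁺/Cd is the cathode, Cr²⁺/Cr the anode: E°cell = +0.51 V, n = 2.
Overall reaction: Cd²⁺(aq) + Cr(s) → Cd(s) + Cr²⁺(aq); Q = [Cr²⁺]^1/[Cd²⁺]^1.
From E = E° − (0.0592/n) log Q: log Q = (E° − E)·n/0.0592 = (+0.51 − (+0.514))·2/0.0592 = -0.1351.
So 1·log[Cd²⁺] = 1·log(0.0126) − log Q = -1.8996 − (-0.1351) = -1.7645; [Cd²⁺] = 10^(-1.7645) ≈ 0.017 M.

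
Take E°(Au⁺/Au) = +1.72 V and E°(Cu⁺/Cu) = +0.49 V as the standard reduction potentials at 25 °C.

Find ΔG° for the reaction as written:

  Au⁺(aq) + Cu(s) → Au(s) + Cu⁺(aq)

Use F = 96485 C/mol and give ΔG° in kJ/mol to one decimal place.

-118.7 kJ/mol

As written, Au⁺/Au is reduced (cathode) and Cu⁺/Cu is oxidised (anode), so E°cell = (+1.72) − (+0.49) = +1.23 V.
Balancing electrons gives n = 1.
ΔG° = −nFE° = −(1)(96485)(+1.23) = -118,677 J = -118.7 kJ/mol.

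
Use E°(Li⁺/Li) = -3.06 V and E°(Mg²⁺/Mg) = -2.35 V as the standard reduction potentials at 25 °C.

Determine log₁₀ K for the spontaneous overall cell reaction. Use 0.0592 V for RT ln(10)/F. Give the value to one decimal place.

Cathode: Mg²⁺/Mg; anode: Li⁺/Li. E°cell = +0.71 V, n = 2.
log K = nE°cell / 0.0592 = (2)(+0.71) / 0.0592 = 24.0.

24.0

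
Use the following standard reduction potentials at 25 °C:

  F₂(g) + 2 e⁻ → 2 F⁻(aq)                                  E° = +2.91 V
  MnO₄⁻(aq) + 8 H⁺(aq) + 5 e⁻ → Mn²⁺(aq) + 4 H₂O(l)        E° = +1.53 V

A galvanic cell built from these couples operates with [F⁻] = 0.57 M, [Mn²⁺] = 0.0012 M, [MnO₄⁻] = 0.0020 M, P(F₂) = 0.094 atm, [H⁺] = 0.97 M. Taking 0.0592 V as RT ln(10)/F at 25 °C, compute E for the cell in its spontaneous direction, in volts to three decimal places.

F₂/F⁻ is the cathode (higher E°), MnO₄⁻/Mn²⁺ the anode: E°cell = +2.91 − (+1.53) = +1.38 V, n = 10.
Overall: 5 F₂(g) + 2 Mn²⁺(aq) + 8 H₂O(l) → 10 F⁻(aq) + 2 MnO₄⁻(aq) + 16 H⁺(aq)
Q = [F⁻]^10·[MnO₄⁻]^2·[H⁺]^16 / (P(F₂)^5·[Mn²⁺]^2); log Q = 2.925.
E = E° − (0.0592/n) log Q = +1.38 − (0.0592/10)(2.925) = +1.363 V.

+1.363 V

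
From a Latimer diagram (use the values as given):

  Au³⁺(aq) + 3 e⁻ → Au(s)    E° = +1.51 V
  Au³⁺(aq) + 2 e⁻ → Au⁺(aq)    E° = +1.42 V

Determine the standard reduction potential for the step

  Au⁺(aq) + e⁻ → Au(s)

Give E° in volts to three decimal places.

+1.690 V

Sequential free energies add, so n₃E°₃ = n₁E°₁ + n₂E°₂.
With n₃ = 3, and the known step contributing 2×(+1.42) V, the unknown satisfies 1·E° = 3×(+1.51) − 2×(+1.42) = +1.690.
E° = +1.690 / 1 = +1.690 V.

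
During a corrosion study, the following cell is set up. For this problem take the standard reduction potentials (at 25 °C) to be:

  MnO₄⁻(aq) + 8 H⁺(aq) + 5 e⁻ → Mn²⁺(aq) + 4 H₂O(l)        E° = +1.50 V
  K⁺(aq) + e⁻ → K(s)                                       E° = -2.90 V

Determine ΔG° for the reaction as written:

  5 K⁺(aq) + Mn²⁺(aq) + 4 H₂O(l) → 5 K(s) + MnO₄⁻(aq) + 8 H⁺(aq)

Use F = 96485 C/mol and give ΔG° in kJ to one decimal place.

+2122.7 kJ

As written, K⁺/K is reduced (cathode) and MnO₄⁻/Mn²⁺ is oxidised (anode), so E°cell = (-2.90) − (+1.50) = -4.40 V.
Balancing electrons gives n = 5.
ΔG° = −nFE° = −(5)(96485)(-4.40) = 2,122,670 J = +2122.7 kJ.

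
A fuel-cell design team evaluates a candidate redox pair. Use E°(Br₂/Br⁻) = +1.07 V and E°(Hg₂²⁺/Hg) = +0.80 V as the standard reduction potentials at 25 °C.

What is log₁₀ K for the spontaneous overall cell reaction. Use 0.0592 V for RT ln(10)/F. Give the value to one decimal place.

Cathode: Br₂/Br⁻; anode: Hg₂²⁺/Hg. E°cell = +0.27 V, n = 2.
log K = nE°cell / 0.0592 = (2)(+0.27) / 0.0592 = 9.1.

9.1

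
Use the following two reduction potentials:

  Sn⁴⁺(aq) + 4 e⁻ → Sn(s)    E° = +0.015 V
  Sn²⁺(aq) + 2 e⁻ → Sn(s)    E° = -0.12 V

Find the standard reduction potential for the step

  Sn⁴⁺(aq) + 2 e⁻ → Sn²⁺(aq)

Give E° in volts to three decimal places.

+0.150 V

Sequential free energies add, so n₃E°₃ = n₁E°₁ + n₂E°₂.
With n₃ = 4, and the known step contributing 2×(-0.12) V, the unknown satisfies 2·E° = 4×(+0.015) − 2×(-0.12) = +0.300.
E° = +0.300 / 2 = +0.150 V.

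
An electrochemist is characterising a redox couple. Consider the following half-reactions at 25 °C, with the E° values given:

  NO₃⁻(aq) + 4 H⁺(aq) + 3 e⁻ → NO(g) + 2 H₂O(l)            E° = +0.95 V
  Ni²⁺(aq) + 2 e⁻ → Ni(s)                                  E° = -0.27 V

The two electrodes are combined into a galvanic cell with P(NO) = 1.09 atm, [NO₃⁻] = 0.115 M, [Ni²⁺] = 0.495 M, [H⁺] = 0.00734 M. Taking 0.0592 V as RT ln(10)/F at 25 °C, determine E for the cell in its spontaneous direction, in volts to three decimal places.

NO₃⁻/NO is the cathode (higher E°), Ni²⁺/Ni the anode: E°cell = +0.95 − (-0.27) = +1.22 V, n = 6.
Overall: 2 NO₃⁻(aq) + 8 H⁺(aq) + 3 Ni(s) → 2 NO(g) + 4 H₂O(l) + 3 Ni²⁺(aq)
Q = P(NO)^2·[Ni²⁺]^3 / ([NO₃⁻]^2·[H⁺]^8); log Q = 18.112.
E = E° − (0.0592/n) log Q = +1.22 − (0.0592/6)(18.112) = +1.041 V.

+1.041 V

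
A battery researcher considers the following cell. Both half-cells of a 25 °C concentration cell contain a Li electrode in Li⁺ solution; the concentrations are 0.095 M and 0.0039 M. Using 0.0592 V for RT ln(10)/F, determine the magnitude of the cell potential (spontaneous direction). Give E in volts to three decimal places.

For a concentration cell E°cell = 0. The 0.095 M side is the cathode (reduction is favoured where [Li⁺] is higher).
With n = 1, E = −(0.0592/1) log([Li⁺]ₐₙ/[Li⁺]꜀ₐₜ) = −(0.0592/1) log(0.0039/0.095) = −(0.0592/1)(-1.387) = +0.082 V.

+0.082 V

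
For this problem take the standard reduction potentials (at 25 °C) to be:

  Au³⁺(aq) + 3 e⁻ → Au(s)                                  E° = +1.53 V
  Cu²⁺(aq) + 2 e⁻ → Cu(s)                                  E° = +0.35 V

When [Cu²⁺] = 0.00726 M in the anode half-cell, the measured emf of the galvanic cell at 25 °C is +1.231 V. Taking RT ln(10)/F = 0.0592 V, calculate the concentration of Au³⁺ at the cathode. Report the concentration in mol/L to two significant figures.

Au³⁺/Au is the cathode, Cu²⁺/Cu the anode: E°cell = +1.18 V, n = 6.
Overall reaction: 2 Au³⁺(aq) + 3 Cu(s) → 2 Au(s) + 3 Cu²⁺(aq); Q = [Cu²⁺]^3/[Au³⁺]^2.
From E = E° − (0.0592/n) log Q: log Q = (E° − E)·n/0.0592 = (+1.18 − (+1.231))·6/0.0592 = -5.1689.
So 2·log[Au³⁺] = 3·log(0.00726) − log Q = -6.4172 − (-5.1689) = -1.2483; log[Au³⁺] = -1.2483 / 2 = -0.6241; [Au³⁺] = 10^(-0.6241) ≈ 0.24 M.

0.24 M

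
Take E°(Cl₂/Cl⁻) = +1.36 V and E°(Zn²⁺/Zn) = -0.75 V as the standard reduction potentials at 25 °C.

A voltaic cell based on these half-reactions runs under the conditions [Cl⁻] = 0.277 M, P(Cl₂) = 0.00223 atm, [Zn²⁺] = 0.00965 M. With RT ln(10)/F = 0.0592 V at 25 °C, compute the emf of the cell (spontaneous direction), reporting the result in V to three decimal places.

+2.124 V

Cl₂/Cl⁻ is the cathode (higher E°), Zn²⁺/Zn the anode: E°cell = +1.36 − (-0.75) = +2.11 V, n = 2.
Overall: Cl₂(g) + Zn(s) → 2 Cl⁻(aq) + Zn²⁺(aq)
Q = [Cl⁻]^2·[Zn²⁺] / (P(Cl₂)); log Q = -0.479.
E = E° − (0.0592/n) log Q = +2.11 − (0.0592/2)(-0.479) = +2.124 V.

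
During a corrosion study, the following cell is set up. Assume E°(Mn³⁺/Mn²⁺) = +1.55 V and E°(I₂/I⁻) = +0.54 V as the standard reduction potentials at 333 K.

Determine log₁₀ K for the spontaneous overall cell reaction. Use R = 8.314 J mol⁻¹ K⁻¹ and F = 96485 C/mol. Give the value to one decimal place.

30.6

Cathode: Mn³⁺/Mn²⁺; anode: I₂/I⁻. E°cell = (+1.55) − (+0.54) = +1.01 V, with n = 2.
ΔG° = −nFE° = −RT ln K, so ln K = nFE°/(RT) = (2)(96485)(+1.01) / ((8.314)(333)) = 70.397.
log₁₀ K = 70.397 / ln 10 = 30.6.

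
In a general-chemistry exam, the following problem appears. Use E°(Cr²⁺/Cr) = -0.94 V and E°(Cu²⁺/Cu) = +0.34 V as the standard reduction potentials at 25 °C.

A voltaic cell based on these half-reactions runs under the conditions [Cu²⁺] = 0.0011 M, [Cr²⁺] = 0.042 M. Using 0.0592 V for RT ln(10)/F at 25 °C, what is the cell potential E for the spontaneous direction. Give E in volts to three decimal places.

Cu²⁺/Cu is the cathode (higher E°), Cr²⁺/Cr the anode: E°cell = +0.34 − (-0.94) = +1.28 V, n = 2.
Overall: Cu²⁺(aq) + Cr(s) → Cu(s) + Cr²⁺(aq)
Q = [Cr²⁺] / ([Cu²⁺]); log Q = 1.582.
E = E° − (0.0592/n) log Q = +1.28 − (0.0592/2)(1.582) = +1.233 V.

+1.233 V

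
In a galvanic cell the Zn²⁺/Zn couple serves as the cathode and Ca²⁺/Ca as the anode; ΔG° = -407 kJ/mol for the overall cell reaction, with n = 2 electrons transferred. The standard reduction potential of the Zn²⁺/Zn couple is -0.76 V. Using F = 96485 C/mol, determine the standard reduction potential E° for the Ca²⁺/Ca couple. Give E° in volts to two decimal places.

-2.87 V

E°cell = −ΔG°/(nF) = −(-407×10³)/((2)(96485)) = +2.109 V.
Since Zn²⁺/Zn is the cathode and Ca²⁺/Ca the anode, E°cell = E°(Zn²⁺/Zn) − E°(Ca²⁺/Ca).
So E°(Ca²⁺/Ca) = E°(Zn²⁺/Zn) − E°cell = (-0.76) − (+2.109) = -2.87 V.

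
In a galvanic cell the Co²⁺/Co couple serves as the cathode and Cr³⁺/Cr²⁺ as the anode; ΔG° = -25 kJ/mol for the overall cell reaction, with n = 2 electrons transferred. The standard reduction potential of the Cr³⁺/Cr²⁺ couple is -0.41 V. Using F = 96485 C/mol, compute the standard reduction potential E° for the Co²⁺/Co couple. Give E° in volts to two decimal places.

E°cell = −ΔG°/(nF) = −(-25×10³)/((2)(96485)) = +0.130 V.
Since Co²⁺/Co is the cathode and Cr³⁺/Cr²⁺ the anode, E°cell = E°(Co²⁺/Co) − E°(Cr³⁺/Cr²⁺).
So E°(Co²⁺/Co) = E°cell + E°(Cr³⁺/Cr²⁺) = +0.130 + (-0.41) = -0.28 V.

-0.28 V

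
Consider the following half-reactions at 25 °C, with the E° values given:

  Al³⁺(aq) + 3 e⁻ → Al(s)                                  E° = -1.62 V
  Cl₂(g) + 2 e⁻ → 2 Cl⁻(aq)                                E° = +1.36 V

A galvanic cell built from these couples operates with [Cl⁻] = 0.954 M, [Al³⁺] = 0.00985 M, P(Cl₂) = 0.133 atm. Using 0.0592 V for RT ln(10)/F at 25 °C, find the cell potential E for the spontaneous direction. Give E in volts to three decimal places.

+2.995 V

Cl₂/Cl⁻ is the cathode (higher E°), Al³⁺/Al the anode: E°cell = +1.36 − (-1.62) = +2.98 V, n = 6.
Overall: 3 Cl₂(g) + 2 Al(s) → 6 Cl⁻(aq) + 2 Al³⁺(aq)
Q = [Cl⁻]^6·[Al³⁺]^2 / (P(Cl₂)^3); log Q = -1.507.
E = E° − (0.0592/n) log Q = +2.98 − (0.0592/6)(-1.507) = +2.995 V.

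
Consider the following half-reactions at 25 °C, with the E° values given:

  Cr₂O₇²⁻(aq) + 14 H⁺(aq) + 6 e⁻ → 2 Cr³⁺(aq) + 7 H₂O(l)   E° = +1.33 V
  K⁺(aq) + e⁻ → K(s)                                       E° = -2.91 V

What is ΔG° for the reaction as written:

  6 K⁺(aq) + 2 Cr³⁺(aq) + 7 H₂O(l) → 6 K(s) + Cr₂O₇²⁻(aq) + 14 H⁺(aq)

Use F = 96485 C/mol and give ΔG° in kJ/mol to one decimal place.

As written, K⁺/K is reduced (cathode) and Cr₂O₇²⁻/Cr³⁺ is oxidised (anode), so E°cell = (-2.91) − (+1.33) = -4.24 V.
Balancing electrons gives n = 6.
ΔG° = −nFE° = −(6)(96485)(-4.24) = 2,454,578 J = +2454.6 kJ/mol.

+2454.6 kJ/mol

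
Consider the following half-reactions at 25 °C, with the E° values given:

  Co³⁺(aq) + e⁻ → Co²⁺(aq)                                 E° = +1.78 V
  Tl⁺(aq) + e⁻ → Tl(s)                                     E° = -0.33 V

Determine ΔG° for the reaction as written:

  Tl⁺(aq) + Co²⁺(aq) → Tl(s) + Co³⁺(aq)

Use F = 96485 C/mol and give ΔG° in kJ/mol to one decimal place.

As written, Tl⁺/Tl is reduced (cathode) and Co³⁺/Co²⁺ is oxidised (anode), so E°cell = (-0.33) − (+1.78) = -2.11 V.
Balancing electrons gives n = 1.
ΔG° = −nFE° = −(1)(96485)(-2.11) = 203,583 J = +203.6 kJ/mol.

+203.6 kJ/mol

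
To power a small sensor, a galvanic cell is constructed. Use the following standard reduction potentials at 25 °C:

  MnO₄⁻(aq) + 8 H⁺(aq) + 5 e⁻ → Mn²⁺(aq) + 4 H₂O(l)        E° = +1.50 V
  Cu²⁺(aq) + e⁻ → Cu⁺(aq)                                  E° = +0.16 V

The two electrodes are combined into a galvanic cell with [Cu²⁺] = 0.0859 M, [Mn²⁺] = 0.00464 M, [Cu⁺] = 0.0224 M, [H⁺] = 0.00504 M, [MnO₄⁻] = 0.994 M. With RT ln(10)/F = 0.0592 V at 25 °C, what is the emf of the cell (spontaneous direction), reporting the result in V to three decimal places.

+1.115 V

MnO₄⁻/Mn²⁺ is the cathode (higher E°), Cu²⁺/Cu⁺ the anode: E°cell = +1.50 − (+0.16) = +1.34 V, n = 5.
Overall: MnO₄⁻(aq) + 8 H⁺(aq) + 5 Cu⁺(aq) → Mn²⁺(aq) + 4 H₂O(l) + 5 Cu²⁺(aq)
Q = [Mn²⁺]·[Cu²⁺]^5 / ([MnO₄⁻]·[H⁺]^8·[Cu⁺]^5); log Q = 18.968.
E = E° − (0.0592/n) log Q = +1.34 − (0.0592/5)(18.968) = +1.115 V.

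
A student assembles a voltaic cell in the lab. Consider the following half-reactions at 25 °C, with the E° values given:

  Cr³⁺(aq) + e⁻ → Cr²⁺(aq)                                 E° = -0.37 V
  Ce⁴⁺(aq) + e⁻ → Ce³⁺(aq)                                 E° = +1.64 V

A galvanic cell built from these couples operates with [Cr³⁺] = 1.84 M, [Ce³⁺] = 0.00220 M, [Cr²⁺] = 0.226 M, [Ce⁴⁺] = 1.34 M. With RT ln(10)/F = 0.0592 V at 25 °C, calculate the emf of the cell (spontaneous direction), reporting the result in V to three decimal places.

+2.121 V

Ce⁴⁺/Ce³⁺ is the cathode (higher E°), Cr³⁺/Cr²⁺ the anode: E°cell = +1.64 − (-0.37) = +2.01 V, n = 1.
Overall: Ce⁴⁺(aq) + Cr²⁺(aq) → Ce³⁺(aq) + Cr³⁺(aq)
Q = [Ce³⁺]·[Cr³⁺] / ([Ce⁴⁺]·[Cr²⁺]); log Q = -1.874.
E = E° − (0.0592/n) log Q = +2.01 − (0.0592/1)(-1.874) = +2.121 V.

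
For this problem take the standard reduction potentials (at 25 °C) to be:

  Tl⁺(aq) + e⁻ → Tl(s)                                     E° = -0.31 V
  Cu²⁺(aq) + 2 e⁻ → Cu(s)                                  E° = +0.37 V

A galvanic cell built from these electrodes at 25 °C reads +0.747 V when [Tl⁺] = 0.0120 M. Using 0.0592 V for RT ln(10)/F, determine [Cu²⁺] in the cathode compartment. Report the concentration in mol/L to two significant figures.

Cu²⁺/Cu is the cathode, Tl⁺/Tl the anode: E°cell = +0.68 V, n = 2.
Overall reaction: Cu²⁺(aq) + 2 Tl(s) → Cu(s) + 2 Tl⁺(aq); Q = [Tl⁺]^2/[Cu²⁺]^1.
From E = E° − (0.0592/n) log Q: log Q = (E° − E)·n/0.0592 = (+0.68 − (+0.747))·2/0.0592 = -2.2635.
So 1·log[Cu²⁺] = 2·log(0.012) − log Q = -3.8416 − (-2.2635) = -1.5781; [Cu²⁺] = 10^(-1.5781) ≈ 0.026 M.

0.026 M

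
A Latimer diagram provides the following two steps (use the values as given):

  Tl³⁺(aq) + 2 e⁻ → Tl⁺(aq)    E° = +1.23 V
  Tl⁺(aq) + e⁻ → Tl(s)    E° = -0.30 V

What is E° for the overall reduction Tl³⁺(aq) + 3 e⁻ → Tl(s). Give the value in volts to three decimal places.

+0.720 V

Adding the free-energy changes (−nFE°) of the two steps gives −n₃FE°₃ = −n₁FE°₁ − n₂FE°₂.
E°₃ = (2×+1.23 + 1×-0.30) / 3 = (+2.160) / 3 = +0.720 V.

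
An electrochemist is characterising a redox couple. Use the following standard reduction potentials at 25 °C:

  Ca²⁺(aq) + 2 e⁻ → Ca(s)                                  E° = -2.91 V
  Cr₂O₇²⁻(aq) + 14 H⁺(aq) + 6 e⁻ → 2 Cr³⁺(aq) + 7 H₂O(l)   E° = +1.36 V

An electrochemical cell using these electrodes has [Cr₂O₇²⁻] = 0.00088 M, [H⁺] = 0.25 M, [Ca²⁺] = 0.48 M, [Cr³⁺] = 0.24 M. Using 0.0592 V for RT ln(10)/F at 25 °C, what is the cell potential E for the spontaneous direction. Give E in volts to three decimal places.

Cr₂O₇²⁻/Cr³⁺ is the cathode (higher E°), Ca²⁺/Ca the anode: E°cell = +1.36 − (-2.91) = +4.27 V, n = 6.
Overall: Cr₂O₇²⁻(aq) + 14 H⁺(aq) + 3 Ca(s) → 2 Cr³⁺(aq) + 7 H₂O(l) + 3 Ca²⁺(aq)
Q = [Cr³⁺]^2·[Ca²⁺]^3 / ([Cr₂O₇²⁻]·[H⁺]^14); log Q = 9.289.
E = E° − (0.0592/n) log Q = +4.27 − (0.0592/6)(9.289) = +4.178 V.

+4.178 V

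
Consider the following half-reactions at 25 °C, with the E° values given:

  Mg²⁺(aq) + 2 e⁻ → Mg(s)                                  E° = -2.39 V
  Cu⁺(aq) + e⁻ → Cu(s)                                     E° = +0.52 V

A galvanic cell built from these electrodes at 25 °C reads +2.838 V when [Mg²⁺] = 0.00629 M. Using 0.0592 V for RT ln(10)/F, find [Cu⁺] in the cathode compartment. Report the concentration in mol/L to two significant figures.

Cu⁺/Cu is the cathode, Mg²⁺/Mg the anode: E°cell = +2.91 V, n = 2.
Overall reaction: 2 Cu⁺(aq) + Mg(s) → 2 Cu(s) + Mg²⁺(aq); Q = [Mg²⁺]^1/[Cu⁺]^2.
From E = E° − (0.0592/n) log Q: log Q = (E° − E)·n/0.0592 = (+2.91 − (+2.838))·2/0.0592 = 2.4324.
So 2·log[Cu⁺] = 1·log(0.00629) − log Q = -2.2013 − (2.4324) = -4.6337; log[Cu⁺] = -4.6337 / 2 = -2.3169; [Cu⁺] = 10^(-2.3169) ≈ 0.0048 M.

0.0048 M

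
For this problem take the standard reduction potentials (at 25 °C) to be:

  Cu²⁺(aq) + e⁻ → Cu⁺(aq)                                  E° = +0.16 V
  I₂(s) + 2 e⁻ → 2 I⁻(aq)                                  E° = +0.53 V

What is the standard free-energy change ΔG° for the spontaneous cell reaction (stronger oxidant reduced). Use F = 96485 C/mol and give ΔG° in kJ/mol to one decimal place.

-71.4 kJ/mol

I₂/I⁻ (E° = +0.53 V) is the cathode; Cu²⁺/Cu⁺ (E° = +0.16 V) is the anode, so E°cell = +0.37 V.
Balancing electrons gives n = 2 (lcm of 2 and 1).
ΔG° = −nFE° = −(2)(96485)(+0.37) = -71,399 J = -71.4 kJ/mol.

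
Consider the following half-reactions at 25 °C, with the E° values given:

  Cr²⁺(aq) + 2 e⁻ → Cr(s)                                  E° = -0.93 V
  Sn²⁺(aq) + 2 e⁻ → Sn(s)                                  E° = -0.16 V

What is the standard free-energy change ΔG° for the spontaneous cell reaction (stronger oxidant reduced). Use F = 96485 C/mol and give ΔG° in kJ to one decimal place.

Sn²⁺/Sn (E° = -0.16 V) is the cathode; Cr²⁺/Cr (E° = -0.93 V) is the anode, so E°cell = +0.77 V.
Balancing electrons gives n = 2 (lcm of 2 and 2).
ΔG° = −nFE° = −(2)(96485)(+0.77) = -148,587 J = -148.6 kJ.

-148.6 kJ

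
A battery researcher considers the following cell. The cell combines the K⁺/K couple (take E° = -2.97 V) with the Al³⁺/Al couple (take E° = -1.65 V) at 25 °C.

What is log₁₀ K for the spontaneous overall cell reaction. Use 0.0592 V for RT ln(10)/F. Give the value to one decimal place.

66.9

Cathode: Al³⁺/Al; anode: K⁺/K. E°cell = +1.32 V, n = 3.
log K = nE°cell / 0.0592 = (3)(+1.32) / 0.0592 = 66.9.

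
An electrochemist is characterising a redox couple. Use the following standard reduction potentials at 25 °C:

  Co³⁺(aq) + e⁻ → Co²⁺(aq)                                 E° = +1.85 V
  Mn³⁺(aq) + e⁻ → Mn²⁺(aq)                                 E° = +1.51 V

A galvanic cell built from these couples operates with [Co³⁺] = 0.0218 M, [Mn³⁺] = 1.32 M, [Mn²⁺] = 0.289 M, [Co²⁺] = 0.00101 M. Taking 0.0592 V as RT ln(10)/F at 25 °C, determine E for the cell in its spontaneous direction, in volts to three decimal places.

+0.380 V

Co³⁺/Co²⁺ is the cathode (higher E°), Mn³⁺/Mn²⁺ the anode: E°cell = +1.85 − (+1.51) = +0.34 V, n = 1.
Overall: Co³⁺(aq) + Mn²⁺(aq) → Co²⁺(aq) + Mn³⁺(aq)
Q = [Co²⁺]·[Mn³⁺] / ([Co³⁺]·[Mn²⁺]); log Q = -0.674.
E = E° − (0.0592/n) log Q = +0.34 − (0.0592/1)(-0.674) = +0.380 V.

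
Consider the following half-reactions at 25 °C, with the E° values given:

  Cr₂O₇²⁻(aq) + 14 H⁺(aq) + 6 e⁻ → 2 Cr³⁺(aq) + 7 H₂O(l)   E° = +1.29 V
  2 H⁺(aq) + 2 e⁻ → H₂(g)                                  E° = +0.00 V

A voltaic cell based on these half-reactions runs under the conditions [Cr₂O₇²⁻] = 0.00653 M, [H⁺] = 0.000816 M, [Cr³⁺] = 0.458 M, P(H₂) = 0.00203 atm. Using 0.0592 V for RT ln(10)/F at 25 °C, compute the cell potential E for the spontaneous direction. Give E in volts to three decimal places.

+0.952 V

Cr₂O₇²⁻/Cr³⁺ is the cathode (higher E°), H⁺/H₂ the anode: E°cell = +1.29 − (+0.00) = +1.29 V, n = 6.
Overall: Cr₂O₇²⁻(aq) + 8 H⁺(aq) + 3 H₂(g) → 2 Cr³⁺(aq) + 7 H₂O(l)
Q = [Cr³⁺]^2 / ([Cr₂O₇²⁻]·[H⁺]^8·P(H₂)^3); log Q = 34.291.
E = E° − (0.0592/n) log Q = +1.29 − (0.0592/6)(34.291) = +0.952 V.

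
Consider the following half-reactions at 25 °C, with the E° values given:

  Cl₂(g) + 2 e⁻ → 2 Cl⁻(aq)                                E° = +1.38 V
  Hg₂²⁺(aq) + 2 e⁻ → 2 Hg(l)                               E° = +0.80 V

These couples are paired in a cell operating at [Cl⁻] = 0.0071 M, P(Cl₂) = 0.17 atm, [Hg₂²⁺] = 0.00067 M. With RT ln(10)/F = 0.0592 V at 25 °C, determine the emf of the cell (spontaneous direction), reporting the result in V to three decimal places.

+0.778 V

Cl₂/Cl⁻ is the cathode (higher E°), Hg₂²⁺/Hg the anode: E°cell = +1.38 − (+0.80) = +0.58 V, n = 2.
Overall: Cl₂(g) + 2 Hg(l) → 2 Cl⁻(aq) + Hg₂²⁺(aq)
Q = [Cl⁻]^2·[Hg₂²⁺] / (P(Cl₂)); log Q = -6.702.
E = E° − (0.0592/n) log Q = +0.58 − (0.0592/2)(-6.702) = +0.778 V.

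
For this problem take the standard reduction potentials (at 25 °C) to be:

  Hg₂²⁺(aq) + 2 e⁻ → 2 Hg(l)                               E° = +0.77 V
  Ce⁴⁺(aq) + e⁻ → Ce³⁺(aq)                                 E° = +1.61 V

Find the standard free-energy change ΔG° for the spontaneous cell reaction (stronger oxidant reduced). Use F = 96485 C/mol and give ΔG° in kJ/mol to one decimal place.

Ce⁴⁺/Ce³⁺ (E° = +1.61 V) is the cathode; Hg₂²⁺/Hg (E° = +0.77 V) is the anode, so E°cell = +0.84 V.
Balancing electrons gives n = 2 (lcm of 1 and 2).
ΔG° = −nFE° = −(2)(96485)(+0.84) = -162,095 J = -162.1 kJ/mol.

-162.1 kJ/mol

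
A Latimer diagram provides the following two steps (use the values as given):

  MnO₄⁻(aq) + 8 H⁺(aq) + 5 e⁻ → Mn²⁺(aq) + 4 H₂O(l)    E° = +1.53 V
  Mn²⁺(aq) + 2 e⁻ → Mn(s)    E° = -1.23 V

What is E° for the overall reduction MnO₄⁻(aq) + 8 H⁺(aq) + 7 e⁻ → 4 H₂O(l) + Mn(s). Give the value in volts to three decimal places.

+0.741 V

Adding the free-energy changes (−nFE°) of the two steps gives −n₃FE°₃ = −n₁FE°₁ − n₂FE°₂.
E°₃ = (5×+1.53 + 2×-1.23) / 7 = (+5.190) / 7 = +0.741 V.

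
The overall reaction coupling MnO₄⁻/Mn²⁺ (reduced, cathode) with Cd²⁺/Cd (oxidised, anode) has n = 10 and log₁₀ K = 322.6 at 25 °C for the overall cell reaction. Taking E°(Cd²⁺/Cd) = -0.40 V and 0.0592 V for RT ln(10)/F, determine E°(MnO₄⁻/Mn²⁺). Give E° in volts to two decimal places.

+1.51 V

E°cell = (0.0592/n)·log K = (0.0592/10)(322.6) = +1.910 V.
Since MnO₄⁻/Mn²⁺ is the cathode and Cd²⁺/Cd the anode, E°cell = E°(MnO₄⁻/Mn²⁺) − E°(Cd²⁺/Cd).
So E°(MnO₄⁻/Mn²⁺) = E°cell + E°(Cd²⁺/Cd) = +1.910 + (-0.40) = +1.51 V.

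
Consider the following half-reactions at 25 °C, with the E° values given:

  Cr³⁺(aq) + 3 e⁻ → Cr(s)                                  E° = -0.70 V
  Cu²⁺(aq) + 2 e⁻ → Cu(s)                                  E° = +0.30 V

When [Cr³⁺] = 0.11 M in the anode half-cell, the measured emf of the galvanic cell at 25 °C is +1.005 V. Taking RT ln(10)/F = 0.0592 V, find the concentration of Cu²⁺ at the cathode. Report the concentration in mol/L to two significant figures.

0.34 M

Cu²⁺/Cu is the cathode, Cr³⁺/Cr the anode: E°cell = +1.00 V, n = 6.
Overall reaction: 3 Cu²⁺(aq) + 2 Cr(s) → 3 Cu(s) + 2 Cr³⁺(aq); Q = [Cr³⁺]^2/[Cu²⁺]^3.
From E = E° − (0.0592/n) log Q: log Q = (E° − E)·n/0.0592 = (+1.00 − (+1.005))·6/0.0592 = -0.5068.
So 3·log[Cu²⁺] = 2·log(0.11) − log Q = -1.9172 − (-0.5068) = -1.4104; log[Cu²⁺] = -1.4104 / 3 = -0.4701; [Cu²⁺] = 10^(-0.4701) ≈ 0.34 M.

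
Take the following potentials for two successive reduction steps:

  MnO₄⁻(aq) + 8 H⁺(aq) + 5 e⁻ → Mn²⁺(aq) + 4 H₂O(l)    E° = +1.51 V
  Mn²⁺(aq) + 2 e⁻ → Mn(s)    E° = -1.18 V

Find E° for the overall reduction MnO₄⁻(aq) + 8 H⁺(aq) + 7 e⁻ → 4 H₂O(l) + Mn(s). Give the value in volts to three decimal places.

+0.741 V

Standard free energies of sequential steps add: ΔG°₃ = ΔG°₁ + ΔG°₂, so n₃E°₃ = n₁E°₁ + n₂E°₂.
E°₃ = (5×+1.51 + 2×-1.18) / 7 = (+5.190) / 7 = +0.741 V.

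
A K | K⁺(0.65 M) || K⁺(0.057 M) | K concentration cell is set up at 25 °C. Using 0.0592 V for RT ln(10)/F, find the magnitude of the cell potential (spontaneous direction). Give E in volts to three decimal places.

+0.063 V

For a concentration cell E°cell = 0. The 0.65 M side is the cathode (reduction is favoured where [K⁺] is higher).
With n = 1, E = −(0.0592/1) log([K⁺]ₐₙ/[K⁺]꜀ₐₜ) = −(0.0592/1) log(0.057/0.65) = −(0.0592/1)(-1.057) = +0.063 V.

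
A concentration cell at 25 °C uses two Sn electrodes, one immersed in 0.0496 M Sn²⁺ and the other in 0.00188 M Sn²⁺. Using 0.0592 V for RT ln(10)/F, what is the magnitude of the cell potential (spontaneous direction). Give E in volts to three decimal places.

For a concentration cell E°cell = 0. The 0.0496 M side is the cathode (reduction is favoured where [Sn²⁺] is higher).
With n = 2, E = −(0.0592/2) log([Sn²⁺]ₐₙ/[Sn²⁺]꜀ₐₜ) = −(0.0592/2) log(0.00188/0.0496) = −(0.0592/2)(-1.421) = +0.042 V.

+0.042 V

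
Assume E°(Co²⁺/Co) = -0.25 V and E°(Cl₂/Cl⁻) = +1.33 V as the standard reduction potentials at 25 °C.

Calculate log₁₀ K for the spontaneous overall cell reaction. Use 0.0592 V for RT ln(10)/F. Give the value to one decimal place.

Cathode: Cl₂/Cl⁻; anode: Co²⁺/Co. E°cell = +1.58 V, n = 2.
log K = nE°cell / 0.0592 = (2)(+1.58) / 0.0592 = 53.4.

53.4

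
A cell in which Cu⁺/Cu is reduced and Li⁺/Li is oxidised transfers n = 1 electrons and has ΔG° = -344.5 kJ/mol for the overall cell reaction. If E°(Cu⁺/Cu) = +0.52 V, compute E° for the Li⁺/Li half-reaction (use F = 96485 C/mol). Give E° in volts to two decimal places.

-3.05 V

E°cell = −ΔG°/(nF) = −(-344.5×10³)/((1)(96485)) = +3.571 V.
Since Cu⁺/Cu is the cathode and Li⁺/Li the anode, E°cell = E°(Cu⁺/Cu) − E°(Li⁺/Li).
So E°(Li⁺/Li) = E°(Cu⁺/Cu) − E°cell = (+0.52) − (+3.571) = -3.05 V.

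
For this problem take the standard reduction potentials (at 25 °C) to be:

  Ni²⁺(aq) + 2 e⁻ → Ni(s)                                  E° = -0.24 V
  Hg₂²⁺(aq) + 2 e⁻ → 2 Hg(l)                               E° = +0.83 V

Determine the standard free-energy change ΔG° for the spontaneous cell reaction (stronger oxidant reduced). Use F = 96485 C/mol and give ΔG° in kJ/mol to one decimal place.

Hg₂²⁺/Hg (E° = +0.83 V) is the cathode; Ni²⁺/Ni (E° = -0.24 V) is the anode, so E°cell = +1.07 V.
Balancing electrons gives n = 2 (lcm of 2 and 2).
ΔG° = −nFE° = −(2)(96485)(+1.07) = -206,478 J = -206.5 kJ/mol.

-206.5 kJ/mol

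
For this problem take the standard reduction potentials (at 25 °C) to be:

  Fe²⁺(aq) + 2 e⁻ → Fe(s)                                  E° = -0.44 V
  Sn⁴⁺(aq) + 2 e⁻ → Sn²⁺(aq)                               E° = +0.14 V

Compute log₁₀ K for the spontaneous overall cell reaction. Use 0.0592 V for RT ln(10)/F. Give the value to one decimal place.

Cathode: Sn⁴⁺/Sn²⁺; anode: Fe²⁺/Fe. E°cell = +0.58 V, n = 2.
log K = nE°cell / 0.0592 = (2)(+0.58) / 0.0592 = 19.6.

19.6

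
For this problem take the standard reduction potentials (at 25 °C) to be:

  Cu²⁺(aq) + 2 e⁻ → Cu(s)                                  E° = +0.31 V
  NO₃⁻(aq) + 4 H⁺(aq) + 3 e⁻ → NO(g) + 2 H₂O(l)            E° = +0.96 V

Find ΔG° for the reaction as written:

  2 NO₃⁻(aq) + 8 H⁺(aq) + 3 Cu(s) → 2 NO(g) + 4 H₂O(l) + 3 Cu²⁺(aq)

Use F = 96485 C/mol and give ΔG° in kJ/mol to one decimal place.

As written, NO₃⁻/NO is reduced (cathode) and Cu²⁺/Cu is oxidised (anode), so E°cell = (+0.96) − (+0.31) = +0.65 V.
Balancing electrons gives n = 6.
ΔG° = −nFE° = −(6)(96485)(+0.65) = -376,292 J = -376.3 kJ/mol.

-376.3 kJ/mol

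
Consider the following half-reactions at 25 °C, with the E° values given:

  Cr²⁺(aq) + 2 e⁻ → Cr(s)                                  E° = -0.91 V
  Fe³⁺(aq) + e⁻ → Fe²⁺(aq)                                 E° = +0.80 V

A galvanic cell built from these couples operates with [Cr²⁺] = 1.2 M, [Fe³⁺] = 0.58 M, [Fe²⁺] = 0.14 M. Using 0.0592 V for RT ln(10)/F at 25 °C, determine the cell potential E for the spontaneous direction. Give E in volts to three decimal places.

Fe³⁺/Fe²⁺ is the cathode (higher E°), Cr²⁺/Cr the anode: E°cell = +0.80 − (-0.91) = +1.71 V, n = 2.
Overall: 2 Fe³⁺(aq) + Cr(s) → 2 Fe²⁺(aq) + Cr²⁺(aq)
Q = [Fe²⁺]^2·[Cr²⁺] / ([Fe³⁺]^2); log Q = -1.155.
E = E° − (0.0592/n) log Q = +1.71 − (0.0592/2)(-1.155) = +1.744 V.

+1.744 V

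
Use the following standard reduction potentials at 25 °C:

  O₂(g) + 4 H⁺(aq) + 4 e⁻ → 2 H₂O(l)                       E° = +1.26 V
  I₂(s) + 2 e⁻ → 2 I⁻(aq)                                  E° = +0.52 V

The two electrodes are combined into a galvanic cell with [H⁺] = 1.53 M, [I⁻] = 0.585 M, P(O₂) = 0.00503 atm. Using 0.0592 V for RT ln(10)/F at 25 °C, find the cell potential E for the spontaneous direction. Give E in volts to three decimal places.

O₂/H₂O is the cathode (higher E°), I₂/I⁻ the anode: E°cell = +1.26 − (+0.52) = +0.74 V, n = 4.
Overall: O₂(g) + 4 H⁺(aq) + 4 I⁻(aq) → 2 H₂O(l) + 2 I₂(s)
Q = 1 / (P(O₂)·[H⁺]^4·[I⁻]^4); log Q = 2.491.
E = E° − (0.0592/n) log Q = +0.74 − (0.0592/4)(2.491) = +0.703 V.

+0.703 V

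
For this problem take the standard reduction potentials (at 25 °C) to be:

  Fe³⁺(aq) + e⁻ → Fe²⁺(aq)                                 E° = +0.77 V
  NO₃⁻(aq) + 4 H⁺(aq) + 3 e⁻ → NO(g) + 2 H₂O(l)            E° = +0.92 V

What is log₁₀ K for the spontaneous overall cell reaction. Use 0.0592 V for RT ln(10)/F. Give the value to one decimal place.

7.6

Cathode: NO₃⁻/NO; anode: Fe³⁺/Fe²⁺. E°cell = +0.15 V, n = 3.
log K = nE°cell / 0.0592 = (3)(+0.15) / 0.0592 = 7.6.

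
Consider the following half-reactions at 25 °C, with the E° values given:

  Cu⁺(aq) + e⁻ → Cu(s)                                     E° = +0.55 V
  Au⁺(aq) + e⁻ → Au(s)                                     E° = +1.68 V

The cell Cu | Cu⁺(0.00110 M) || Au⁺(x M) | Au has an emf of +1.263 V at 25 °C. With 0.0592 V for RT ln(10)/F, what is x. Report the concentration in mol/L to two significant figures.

Au⁺/Au is the cathode, Cu⁺/Cu the anode: E°cell = +1.13 V, n = 1.
Overall reaction: Au⁺(aq) + Cu(s) → Au(s) + Cu⁺(aq); Q = [Cu⁺]^1/[Au⁺]^1.
From E = E° − (0.0592/n) log Q: log Q = (E° − E)·n/0.0592 = (+1.13 − (+1.263))·1/0.0592 = -2.2466.
So 1·log[Au⁺] = 1·log(0.0011) − log Q = -2.9586 − (-2.2466) = -0.7120; [Au⁺] = 10^(-0.7120) ≈ 0.19 M.

0.19 M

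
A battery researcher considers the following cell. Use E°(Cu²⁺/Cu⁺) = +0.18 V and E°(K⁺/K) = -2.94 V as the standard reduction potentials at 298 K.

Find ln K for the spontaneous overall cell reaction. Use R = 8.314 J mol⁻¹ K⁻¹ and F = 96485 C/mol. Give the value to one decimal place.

Cathode: Cu²⁺/Cu⁺; anode: K⁺/K. E°cell = (+0.18) − (-2.94) = +3.12 V, with n = 1.
ΔG° = −nFE° = −RT ln K, so ln K = nFE°/(RT) = (1)(96485)(+3.12) / ((8.314)(298)) = 121.503.

121.5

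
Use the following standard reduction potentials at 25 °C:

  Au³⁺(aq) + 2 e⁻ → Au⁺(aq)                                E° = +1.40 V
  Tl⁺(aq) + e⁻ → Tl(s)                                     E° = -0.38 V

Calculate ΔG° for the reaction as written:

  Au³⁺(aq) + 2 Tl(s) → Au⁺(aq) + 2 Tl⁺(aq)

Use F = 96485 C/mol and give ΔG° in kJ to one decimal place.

-343.5 kJ

As written, Au³⁺/Au⁺ is reduced (cathode) and Tl⁺/Tl is oxidised (anode), so E°cell = (+1.40) − (-0.38) = +1.78 V.
Balancing electrons gives n = 2.
ΔG° = −nFE° = −(2)(96485)(+1.78) = -343,487 J = -343.5 kJ.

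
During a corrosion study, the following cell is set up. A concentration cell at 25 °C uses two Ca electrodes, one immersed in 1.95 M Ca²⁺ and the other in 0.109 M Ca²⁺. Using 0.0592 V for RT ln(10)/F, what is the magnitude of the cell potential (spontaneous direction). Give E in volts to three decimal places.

+0.037 V

For a concentration cell E°cell = 0. The 1.95 M side is the cathode (reduction is favoured where [Ca²⁺] is higher).
With n = 2, E = −(0.0592/2) log([Ca²⁺]ₐₙ/[Ca²⁺]꜀ₐₜ) = −(0.0592/2) log(0.109/1.95) = −(0.0592/2)(-1.253) = +0.037 V.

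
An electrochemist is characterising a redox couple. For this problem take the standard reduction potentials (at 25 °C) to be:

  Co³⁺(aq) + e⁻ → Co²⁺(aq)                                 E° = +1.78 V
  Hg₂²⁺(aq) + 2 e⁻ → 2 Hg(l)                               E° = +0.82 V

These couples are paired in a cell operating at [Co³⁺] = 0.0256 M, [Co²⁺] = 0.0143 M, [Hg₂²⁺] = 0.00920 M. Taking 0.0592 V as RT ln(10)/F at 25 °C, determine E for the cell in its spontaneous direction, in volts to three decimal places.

Co³⁺/Co²⁺ is the cathode (higher E°), Hg₂²⁺/Hg the anode: E°cell = +1.78 − (+0.82) = +0.96 V, n = 2.
Overall: 2 Co³⁺(aq) + 2 Hg(l) → 2 Co²⁺(aq) + Hg₂²⁺(aq)
Q = [Co²⁺]^2·[Hg₂²⁺] / ([Co³⁺]^2); log Q = -2.542.
E = E° − (0.0592/n) log Q = +0.96 − (0.0592/2)(-2.542) = +1.035 V.

+1.035 V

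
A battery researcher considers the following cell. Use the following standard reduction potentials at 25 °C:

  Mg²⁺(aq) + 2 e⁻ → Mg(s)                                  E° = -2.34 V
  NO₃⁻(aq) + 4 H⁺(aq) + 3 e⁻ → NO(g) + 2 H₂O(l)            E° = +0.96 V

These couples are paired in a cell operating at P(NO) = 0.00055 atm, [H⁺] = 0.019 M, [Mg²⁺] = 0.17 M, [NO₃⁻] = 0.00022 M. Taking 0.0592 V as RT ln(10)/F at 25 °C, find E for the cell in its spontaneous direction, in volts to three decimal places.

+3.179 V

NO₃⁻/NO is the cathode (higher E°), Mg²⁺/Mg the anode: E°cell = +0.96 − (-2.34) = +3.30 V, n = 6.
Overall: 2 NO₃⁻(aq) + 8 H⁺(aq) + 3 Mg(s) → 2 NO(g) + 4 H₂O(l) + 3 Mg²⁺(aq)
Q = P(NO)^2·[Mg²⁺]^3 / ([NO₃⁻]^2·[H⁺]^8); log Q = 12.257.
E = E° − (0.0592/n) log Q = +3.30 − (0.0592/6)(12.257) = +3.179 V.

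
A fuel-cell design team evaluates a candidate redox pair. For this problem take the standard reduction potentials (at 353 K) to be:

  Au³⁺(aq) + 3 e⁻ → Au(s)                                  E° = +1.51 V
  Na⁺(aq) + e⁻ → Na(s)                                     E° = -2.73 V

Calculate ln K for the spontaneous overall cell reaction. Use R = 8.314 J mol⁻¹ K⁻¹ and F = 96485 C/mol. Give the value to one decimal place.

418.2

Cathode: Au³⁺/Au; anode: Na⁺/Na. E°cell = (+1.51) − (-2.73) = +4.24 V, with n = 3.
ΔG° = −nFE° = −RT ln K, so ln K = nFE°/(RT) = (3)(96485)(+4.24) / ((8.314)(353)) = 418.179.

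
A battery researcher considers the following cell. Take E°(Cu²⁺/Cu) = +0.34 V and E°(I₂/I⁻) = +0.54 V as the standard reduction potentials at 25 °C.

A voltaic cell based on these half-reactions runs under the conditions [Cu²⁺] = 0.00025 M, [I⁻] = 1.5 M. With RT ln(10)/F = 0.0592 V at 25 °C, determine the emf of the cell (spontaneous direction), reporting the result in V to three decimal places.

I₂/I⁻ is the cathode (higher E°), Cu²⁺/Cu the anode: E°cell = +0.54 − (+0.34) = +0.20 V, n = 2.
Overall: I₂(s) + Cu(s) → 2 I⁻(aq) + Cu²⁺(aq)
Q = [I⁻]^2·[Cu²⁺]; log Q = -3.250.
E = E° − (0.0592/n) log Q = +0.20 − (0.0592/2)(-3.250) = +0.296 V.

+0.296 V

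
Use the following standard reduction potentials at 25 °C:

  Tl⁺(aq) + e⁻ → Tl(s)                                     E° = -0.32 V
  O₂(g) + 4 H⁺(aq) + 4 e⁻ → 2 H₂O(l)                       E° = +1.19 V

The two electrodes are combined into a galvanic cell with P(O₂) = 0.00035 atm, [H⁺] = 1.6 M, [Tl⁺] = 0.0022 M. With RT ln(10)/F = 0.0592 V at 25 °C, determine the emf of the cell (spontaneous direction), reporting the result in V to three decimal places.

O₂/H₂O is the cathode (higher E°), Tl⁺/Tl the anode: E°cell = +1.19 − (-0.32) = +1.51 V, n = 4.
Overall: O₂(g) + 4 H⁺(aq) + 4 Tl(s) → 2 H₂O(l) + 4 Tl⁺(aq)
Q = [Tl⁺]^4 / (P(O₂)·[H⁺]^4); log Q = -7.991.
E = E° − (0.0592/n) log Q = +1.51 − (0.0592/4)(-7.991) = +1.628 V.

+1.628 V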